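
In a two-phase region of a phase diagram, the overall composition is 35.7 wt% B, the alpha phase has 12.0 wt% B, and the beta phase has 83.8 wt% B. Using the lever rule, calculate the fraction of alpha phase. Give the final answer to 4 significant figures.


f_alpha = (C_beta - C0) / (C_beta - C_alpha)
f_alpha = (83.8 - 35.7) / (83.8 - 12.0)
f_alpha = 0.6699


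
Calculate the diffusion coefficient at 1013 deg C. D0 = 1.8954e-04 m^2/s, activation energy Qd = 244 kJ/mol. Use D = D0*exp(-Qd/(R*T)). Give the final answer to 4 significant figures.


D = D0 * exp(-Qd / (R*T))
T = 1286.15 K
D = 1.8954e-04 * exp(-244e3 / (8.314 * 1286.15))
D = 2.332e-14 m^2/s


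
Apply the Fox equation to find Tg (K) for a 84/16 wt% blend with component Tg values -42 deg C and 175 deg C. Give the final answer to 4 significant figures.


1/Tg = w1/Tg1 + w2/Tg2 (in Kelvin)
Tg1 = 231.15 K, Tg2 = 448.15 K
1/Tg = 0.84/231.15 + 0.16/448.15
Tg = 250.6 K


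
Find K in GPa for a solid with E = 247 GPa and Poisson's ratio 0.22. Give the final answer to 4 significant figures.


K = E / (3*(1-2*nu))
K = 247 / (3*(1-2*0.22))
K = 147 GPa


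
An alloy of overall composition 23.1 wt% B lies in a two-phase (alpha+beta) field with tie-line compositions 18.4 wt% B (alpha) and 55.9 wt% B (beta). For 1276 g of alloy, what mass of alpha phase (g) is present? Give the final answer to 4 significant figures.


f_alpha = (C_beta - C0) / (C_beta - C_alpha)
f_alpha = (55.9 - 23.1) / (55.9 - 18.4) = 0.874667
m_alpha = f_alpha * m_total = 0.874667 * 1276 = 1116 g


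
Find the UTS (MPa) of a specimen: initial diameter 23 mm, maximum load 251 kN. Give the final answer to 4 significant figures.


A0 = pi*(d/2)^2 = pi*(23/2)^2 = 415.476 mm^2
UTS = F_max / A0 = 251*1000 / 415.476
UTS = 604.1 MPa


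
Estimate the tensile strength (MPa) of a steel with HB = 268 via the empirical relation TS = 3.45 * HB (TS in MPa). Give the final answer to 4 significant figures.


TS (MPa) = 3.45 * HB
TS = 3.45 * 268
TS = 924.6 MPa


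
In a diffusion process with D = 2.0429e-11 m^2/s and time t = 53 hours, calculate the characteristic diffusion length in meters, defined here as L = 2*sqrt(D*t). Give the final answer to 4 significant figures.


t = 53 hr = 190800 s
Diffusion length = 2*sqrt(D*t)
= 2*sqrt(2.0429e-11 * 190800)
= 3.949e-03 m


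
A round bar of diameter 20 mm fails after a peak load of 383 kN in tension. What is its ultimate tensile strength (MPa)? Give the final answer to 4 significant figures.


A0 = pi*(d/2)^2 = pi*(20/2)^2 = 314.159 mm^2
UTS = F_max / A0 = 383*1000 / 314.159
UTS = 1219 MPa


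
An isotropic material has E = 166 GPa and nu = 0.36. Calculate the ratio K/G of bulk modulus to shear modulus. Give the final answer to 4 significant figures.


G = E / (2*(1+nu))
G = 166 / (2*(1+0.36)) = 61.0294 GPa
K = E / (3*(1-2*nu))
K = 166 / (3*(1-2*0.36)) = 197.619 GPa
K/G = 197.619 / 61.0294 = 3.238


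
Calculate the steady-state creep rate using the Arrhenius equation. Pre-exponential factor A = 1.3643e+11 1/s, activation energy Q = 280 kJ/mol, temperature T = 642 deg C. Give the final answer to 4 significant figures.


rate = A * exp(-Q / (R*T))
T = 642 + 273.15 = 915.15 K
rate = 1.3643e+11 * exp(-280e3 / (8.314 * 915.15))
rate = 1.421e-05 1/s


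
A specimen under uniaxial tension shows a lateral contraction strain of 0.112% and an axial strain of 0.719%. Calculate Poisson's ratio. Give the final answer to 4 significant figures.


nu = -epsilon_lat / epsilon_axial
Lateral strain is contraction (negative), so using magnitudes:
nu = 0.112 / 0.719
nu = 0.1558


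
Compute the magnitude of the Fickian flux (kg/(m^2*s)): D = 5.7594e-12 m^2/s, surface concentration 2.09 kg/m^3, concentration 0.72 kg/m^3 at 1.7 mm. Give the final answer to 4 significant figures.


J = -D * (dC/dx) = D * (C1 - C2) / dx
J = 5.7594e-12 * (2.09 - 0.72) / 1.7e-03
J = 4.641e-09 kg/(m^2*s)


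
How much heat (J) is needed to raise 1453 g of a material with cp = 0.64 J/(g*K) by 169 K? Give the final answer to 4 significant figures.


Q = m * cp * dT
Q = 1453 * 0.64 * 169
Q = 157200 J


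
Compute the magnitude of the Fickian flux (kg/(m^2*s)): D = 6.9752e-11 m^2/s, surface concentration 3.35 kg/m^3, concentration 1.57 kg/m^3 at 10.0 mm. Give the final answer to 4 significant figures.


J = -D * (dC/dx) = D * (C1 - C2) / dx
J = 6.9752e-11 * (3.35 - 1.57) / 0.01
J = 1.242e-08 kg/(m^2*s)


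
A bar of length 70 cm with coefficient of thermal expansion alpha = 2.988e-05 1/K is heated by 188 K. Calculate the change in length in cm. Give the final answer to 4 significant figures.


dL = L0 * alpha * dT
dL = 70 * 2.988e-05 * 188
dL = 0.3932 cm


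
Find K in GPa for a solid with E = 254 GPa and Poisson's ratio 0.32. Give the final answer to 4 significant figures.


K = E / (3*(1-2*nu))
K = 254 / (3*(1-2*0.32))
K = 235.2 GPa


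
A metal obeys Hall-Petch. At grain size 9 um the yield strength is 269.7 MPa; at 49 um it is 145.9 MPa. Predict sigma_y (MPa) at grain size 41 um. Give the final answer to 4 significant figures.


sigma_y = sigma0 + k / sqrt(d)
1/sqrt(d1) = 1/sqrt(9e-06) = 333.333;  1/sqrt(d2) = 142.857
k = (sigma1 - sigma2) / (1/sqrt(d1) - 1/sqrt(d2)) = (269.7 - 145.9) / (333.333 - 142.857) = 0.64995 MPa*m^0.5
sigma0 = sigma1 - k/sqrt(d1) = 269.7 - 0.64995*333.333 = 53.05 MPa
sigma_y(d3) = 53.05 + 0.64995 / sqrt(4.1e-05) = 154.6 MPa


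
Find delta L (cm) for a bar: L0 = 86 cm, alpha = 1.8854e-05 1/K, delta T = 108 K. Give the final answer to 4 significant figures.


dL = L0 * alpha * dT
dL = 86 * 1.8854e-05 * 108
dL = 0.1751 cm


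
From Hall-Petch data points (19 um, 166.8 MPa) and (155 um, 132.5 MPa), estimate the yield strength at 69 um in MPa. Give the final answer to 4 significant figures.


sigma_y = sigma0 + k / sqrt(d)
1/sqrt(d1) = 1/sqrt(1.9e-05) = 229.416;  1/sqrt(d2) = 80.3219
k = (sigma1 - sigma2) / (1/sqrt(d1) - 1/sqrt(d2)) = (166.8 - 132.5) / (229.416 - 80.3219) = 0.230057 MPa*m^0.5
sigma0 = sigma1 - k/sqrt(d1) = 166.8 - 0.230057*229.416 = 114.021 MPa
sigma_y(d3) = 114.021 + 0.230057 / sqrt(6.9e-05) = 141.7 MPa


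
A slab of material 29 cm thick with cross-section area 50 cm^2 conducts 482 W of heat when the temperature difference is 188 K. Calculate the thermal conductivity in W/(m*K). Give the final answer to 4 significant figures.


k = Q*L / (A*dT)
L = 0.29 m, A = 5e-03 m^2
k = 482 * 0.29 / (5e-03 * 188)
k = 148.7 W/(m*K)


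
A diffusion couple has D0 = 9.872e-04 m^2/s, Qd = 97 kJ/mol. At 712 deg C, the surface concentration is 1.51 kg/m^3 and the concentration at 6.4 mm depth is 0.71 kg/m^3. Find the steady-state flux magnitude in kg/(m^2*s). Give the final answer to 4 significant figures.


Step 1: D = D0 * exp(-Qd/(R*T))
T = 712 + 273.15 = 985.15 K
D = 9.872e-04 * exp(-97e3 / (8.314 * 985.15)) = 7.09715e-09 m^2/s
Step 2: J = D * (C1 - C2) / dx
J = 7.09715e-09 * (1.51 - 0.71) / 6.4e-03
J = 8.871e-07 kg/(m^2*s)


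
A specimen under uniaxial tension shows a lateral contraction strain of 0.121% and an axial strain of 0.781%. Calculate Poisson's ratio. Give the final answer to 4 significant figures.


nu = -epsilon_lat / epsilon_axial
Lateral strain is contraction (negative), so using magnitudes:
nu = 0.121 / 0.781
nu = 0.1549


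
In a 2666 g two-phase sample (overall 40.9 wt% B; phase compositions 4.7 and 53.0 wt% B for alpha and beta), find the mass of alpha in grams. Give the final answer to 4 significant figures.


f_alpha = (C_beta - C0) / (C_beta - C_alpha)
f_alpha = (53.0 - 40.9) / (53.0 - 4.7) = 0.250518
m_alpha = f_alpha * m_total = 0.250518 * 2666 = 667.9 g


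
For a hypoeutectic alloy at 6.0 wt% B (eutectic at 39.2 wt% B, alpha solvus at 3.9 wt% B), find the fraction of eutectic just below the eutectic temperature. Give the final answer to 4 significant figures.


f_primary = (C_e - C0) / (C_e - C_alpha_max)
f_primary = (39.2 - 6.0) / (39.2 - 3.9)
f_primary = 0.94051
f_eutectic = 1 - 0.94051 = 0.05949


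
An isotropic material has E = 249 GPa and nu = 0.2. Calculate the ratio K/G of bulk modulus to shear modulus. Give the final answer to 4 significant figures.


G = E / (2*(1+nu))
G = 249 / (2*(1+0.2)) = 103.75 GPa
K = E / (3*(1-2*nu))
K = 249 / (3*(1-2*0.2)) = 138.333 GPa
K/G = 138.333 / 103.75 = 1.333


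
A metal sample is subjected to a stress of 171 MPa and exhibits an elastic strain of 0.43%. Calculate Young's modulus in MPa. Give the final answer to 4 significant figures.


E = sigma / epsilon
epsilon = 0.43% = 4.3e-03
E = 171 / 4.3e-03
E = 39770 MPa


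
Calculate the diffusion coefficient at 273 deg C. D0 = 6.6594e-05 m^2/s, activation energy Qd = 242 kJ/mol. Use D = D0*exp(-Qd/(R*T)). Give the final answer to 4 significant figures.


D = D0 * exp(-Qd / (R*T))
T = 546.15 K
D = 6.6594e-05 * exp(-242e3 / (8.314 * 546.15))
D = 4.757e-28 m^2/s


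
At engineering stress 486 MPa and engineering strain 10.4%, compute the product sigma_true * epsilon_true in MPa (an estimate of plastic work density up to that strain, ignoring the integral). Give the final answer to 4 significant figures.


sigma_true = sigma_eng * (1 + epsilon_eng)
sigma_true = 486 * (1 + 0.104) = 536.544 MPa
epsilon_true = ln(1 + epsilon_eng)
epsilon_true = ln(1 + 0.104) = 0.0989399
sigma_true * epsilon_true = 536.544 * 0.0989399 = 53.09 MPa


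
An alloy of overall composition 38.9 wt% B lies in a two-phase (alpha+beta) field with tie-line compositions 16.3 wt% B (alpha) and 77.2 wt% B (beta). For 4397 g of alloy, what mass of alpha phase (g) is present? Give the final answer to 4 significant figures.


f_alpha = (C_beta - C0) / (C_beta - C_alpha)
f_alpha = (77.2 - 38.9) / (77.2 - 16.3) = 0.6289
m_alpha = f_alpha * m_total = 0.6289 * 4397 = 2765 g


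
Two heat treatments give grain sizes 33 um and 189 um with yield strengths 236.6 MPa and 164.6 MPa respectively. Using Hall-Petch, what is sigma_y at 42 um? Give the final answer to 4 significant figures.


sigma_y = sigma0 + k / sqrt(d)
1/sqrt(d1) = 1/sqrt(3.3e-05) = 174.078;  1/sqrt(d2) = 72.7393
k = (sigma1 - sigma2) / (1/sqrt(d1) - 1/sqrt(d2)) = (236.6 - 164.6) / (174.078 - 72.7393) = 0.710491 MPa*m^0.5
sigma0 = sigma1 - k/sqrt(d1) = 236.6 - 0.710491*174.078 = 112.919 MPa
sigma_y(d3) = 112.919 + 0.710491 / sqrt(4.2e-05) = 222.6 MPa


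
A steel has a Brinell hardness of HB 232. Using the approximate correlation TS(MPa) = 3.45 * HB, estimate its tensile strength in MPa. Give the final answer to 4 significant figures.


TS (MPa) = 3.45 * HB
TS = 3.45 * 232
TS = 800.4 MPa


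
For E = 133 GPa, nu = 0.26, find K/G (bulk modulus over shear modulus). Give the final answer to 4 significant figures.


G = E / (2*(1+nu))
G = 133 / (2*(1+0.26)) = 52.7778 GPa
K = E / (3*(1-2*nu))
K = 133 / (3*(1-2*0.26)) = 92.3611 GPa
K/G = 92.3611 / 52.7778 = 1.75


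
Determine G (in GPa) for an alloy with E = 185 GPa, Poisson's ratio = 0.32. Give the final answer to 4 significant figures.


G = E / (2*(1+nu))
G = 185 / (2*(1+0.32))
G = 70.08 GPa


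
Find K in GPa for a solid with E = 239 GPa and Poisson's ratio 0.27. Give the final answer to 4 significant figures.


K = E / (3*(1-2*nu))
K = 239 / (3*(1-2*0.27))
K = 173.2 GPa


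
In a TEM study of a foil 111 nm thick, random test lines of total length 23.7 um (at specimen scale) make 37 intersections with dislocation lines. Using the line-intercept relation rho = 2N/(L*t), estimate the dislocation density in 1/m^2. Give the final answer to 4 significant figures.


rho = 2N / (L * t)
L = 23.7 um = 2.37e-05 m, t = 111 nm = 1.11e-07 m
rho = 2 * 37 / (2.37e-05 * 1.11e-07)
rho = 2.813e+13 1/m^2


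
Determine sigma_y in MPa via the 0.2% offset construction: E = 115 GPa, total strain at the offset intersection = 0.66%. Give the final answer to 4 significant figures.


Offset strain = 0.002
Elastic strain at yield = total_strain - offset = 6.6e-03 - 0.002 = 4.6e-03
sigma_y = E * elastic_strain = 115000 * 4.6e-03
sigma_y = 529 MPa


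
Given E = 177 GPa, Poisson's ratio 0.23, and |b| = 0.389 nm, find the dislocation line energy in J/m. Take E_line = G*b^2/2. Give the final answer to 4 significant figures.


Step 1: G = E / (2*(1+nu))
G = 177 / (2*(1+0.23)) = 71.9512 GPa = 7.19512e+10 Pa
Step 2: E_line = G*b^2/2
b = 0.389 nm = 3.89e-10 m
E_line = 0.5 * 7.19512e+10 * (3.89e-10)^2 = 5.444e-09 J/m


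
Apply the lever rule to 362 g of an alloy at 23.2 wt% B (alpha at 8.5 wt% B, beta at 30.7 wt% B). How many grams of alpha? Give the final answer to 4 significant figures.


f_alpha = (C_beta - C0) / (C_beta - C_alpha)
f_alpha = (30.7 - 23.2) / (30.7 - 8.5) = 0.337838
m_alpha = f_alpha * m_total = 0.337838 * 362 = 122.3 g


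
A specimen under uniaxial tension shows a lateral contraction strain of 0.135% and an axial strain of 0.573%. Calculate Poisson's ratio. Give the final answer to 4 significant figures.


nu = -epsilon_lat / epsilon_axial
Lateral strain is contraction (negative), so using magnitudes:
nu = 0.135 / 0.573
nu = 0.2356


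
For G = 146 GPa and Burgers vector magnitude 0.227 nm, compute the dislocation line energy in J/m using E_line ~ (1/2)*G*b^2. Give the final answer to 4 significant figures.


E = G*b^2/2
b = 0.227 nm = 2.27e-10 m
G = 146 GPa = 1.46e+11 Pa
E = 0.5 * 1.46e+11 * (2.27e-10)^2
E = 3.762e-09 J/m


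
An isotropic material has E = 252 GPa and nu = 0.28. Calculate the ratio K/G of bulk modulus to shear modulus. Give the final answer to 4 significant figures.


G = E / (2*(1+nu))
G = 252 / (2*(1+0.28)) = 98.4375 GPa
K = E / (3*(1-2*nu))
K = 252 / (3*(1-2*0.28)) = 190.909 GPa
K/G = 190.909 / 98.4375 = 1.939


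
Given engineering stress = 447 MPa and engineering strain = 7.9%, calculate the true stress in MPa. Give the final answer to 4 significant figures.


sigma_true = sigma_eng * (1 + epsilon_eng)
sigma_true = 447 * (1 + 0.079)
sigma_true = 482.3 MPa


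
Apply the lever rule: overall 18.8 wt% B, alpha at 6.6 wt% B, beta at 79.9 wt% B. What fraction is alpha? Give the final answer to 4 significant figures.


f_alpha = (C_beta - C0) / (C_beta - C_alpha)
f_alpha = (79.9 - 18.8) / (79.9 - 6.6)
f_alpha = 0.8336


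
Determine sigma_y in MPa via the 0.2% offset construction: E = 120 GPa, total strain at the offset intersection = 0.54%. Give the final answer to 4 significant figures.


Offset strain = 0.002
Elastic strain at yield = total_strain - offset = 5.4e-03 - 0.002 = 3.4e-03
sigma_y = E * elastic_strain = 120000 * 3.4e-03
sigma_y = 408 MPa


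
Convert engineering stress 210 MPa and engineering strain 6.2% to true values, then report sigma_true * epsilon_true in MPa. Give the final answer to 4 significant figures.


sigma_true = sigma_eng * (1 + epsilon_eng)
sigma_true = 210 * (1 + 0.062) = 223.02 MPa
epsilon_true = ln(1 + epsilon_eng)
epsilon_true = ln(1 + 0.062) = 0.0601539
sigma_true * epsilon_true = 223.02 * 0.0601539 = 13.42 MPa


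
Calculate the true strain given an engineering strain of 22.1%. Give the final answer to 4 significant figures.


epsilon_true = ln(1 + epsilon_eng)
epsilon_true = ln(1 + 0.221)
epsilon_true = 0.1997


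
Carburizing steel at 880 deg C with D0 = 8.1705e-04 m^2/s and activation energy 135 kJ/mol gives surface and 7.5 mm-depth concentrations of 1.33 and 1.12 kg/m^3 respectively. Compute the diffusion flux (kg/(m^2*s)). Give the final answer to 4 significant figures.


Step 1: D = D0 * exp(-Qd/(R*T))
T = 880 + 273.15 = 1153.15 K
D = 8.1705e-04 * exp(-135e3 / (8.314 * 1153.15)) = 6.26449e-10 m^2/s
Step 2: J = D * (C1 - C2) / dx
J = 6.26449e-10 * (1.33 - 1.12) / 7.5e-03
J = 1.754e-08 kg/(m^2*s)


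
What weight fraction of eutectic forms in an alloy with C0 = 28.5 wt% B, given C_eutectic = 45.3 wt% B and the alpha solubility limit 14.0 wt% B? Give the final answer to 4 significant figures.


f_primary = (C_e - C0) / (C_e - C_alpha_max)
f_primary = (45.3 - 28.5) / (45.3 - 14.0)
f_primary = 0.536741
f_eutectic = 1 - 0.536741 = 0.4633


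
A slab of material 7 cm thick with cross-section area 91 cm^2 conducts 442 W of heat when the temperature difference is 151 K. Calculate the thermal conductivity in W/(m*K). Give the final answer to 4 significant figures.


k = Q*L / (A*dT)
L = 0.07 m, A = 9.1e-03 m^2
k = 442 * 0.07 / (9.1e-03 * 151)
k = 22.52 W/(m*K)


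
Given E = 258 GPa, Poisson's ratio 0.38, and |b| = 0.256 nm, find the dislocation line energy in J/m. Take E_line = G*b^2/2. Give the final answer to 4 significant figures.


Step 1: G = E / (2*(1+nu))
G = 258 / (2*(1+0.38)) = 93.4783 GPa = 9.34783e+10 Pa
Step 2: E_line = G*b^2/2
b = 0.256 nm = 2.56e-10 m
E_line = 0.5 * 9.34783e+10 * (2.56e-10)^2 = 3.063e-09 J/m


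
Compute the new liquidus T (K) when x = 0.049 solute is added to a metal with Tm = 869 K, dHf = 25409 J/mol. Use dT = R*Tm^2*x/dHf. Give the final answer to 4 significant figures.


dT = R*Tm^2*x / dHf
dT = 8.314 * 869^2 * 0.049 / 25409
dT = 12.1076 K
T_new = 869 - 12.1076 = 856.9 K


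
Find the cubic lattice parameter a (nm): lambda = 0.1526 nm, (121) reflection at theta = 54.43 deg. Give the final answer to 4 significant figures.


d = lambda / (2*sin(theta))
d = 0.1526 / (2*sin(54.43 deg))
d = 0.0938032 nm
a = d * sqrt(h^2+k^2+l^2) = 0.0938032 * sqrt(6)
a = 0.2298 nm


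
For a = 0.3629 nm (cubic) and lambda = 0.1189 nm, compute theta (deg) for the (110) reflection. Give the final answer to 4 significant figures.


d = a / sqrt(h^2+k^2+l^2)
d = 0.3629 / sqrt(2) = 0.256609 nm
lambda = 2*d*sin(theta)  =>  sin(theta) = lambda / (2*d)
sin(theta) = 0.1189 / (2 * 0.256609) = 0.231675
theta = 13.4 deg


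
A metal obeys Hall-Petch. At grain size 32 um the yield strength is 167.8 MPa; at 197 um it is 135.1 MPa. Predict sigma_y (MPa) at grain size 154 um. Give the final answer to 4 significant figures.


sigma_y = sigma0 + k / sqrt(d)
1/sqrt(d1) = 1/sqrt(3.2e-05) = 176.777;  1/sqrt(d2) = 71.247
k = (sigma1 - sigma2) / (1/sqrt(d1) - 1/sqrt(d2)) = (167.8 - 135.1) / (176.777 - 71.247) = 0.309866 MPa*m^0.5
sigma0 = sigma1 - k/sqrt(d1) = 167.8 - 0.309866*176.777 = 113.023 MPa
sigma_y(d3) = 113.023 + 0.309866 / sqrt(1.54e-04) = 138 MPa


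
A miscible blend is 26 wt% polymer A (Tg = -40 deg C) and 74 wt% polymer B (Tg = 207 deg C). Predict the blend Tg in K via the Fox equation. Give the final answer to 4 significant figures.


1/Tg = w1/Tg1 + w2/Tg2 (in Kelvin)
Tg1 = 233.15 K, Tg2 = 480.15 K
1/Tg = 0.26/233.15 + 0.74/480.15
Tg = 376.5 K


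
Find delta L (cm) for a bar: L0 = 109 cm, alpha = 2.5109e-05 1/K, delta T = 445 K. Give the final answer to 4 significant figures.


dL = L0 * alpha * dT
dL = 109 * 2.5109e-05 * 445
dL = 1.218 cm


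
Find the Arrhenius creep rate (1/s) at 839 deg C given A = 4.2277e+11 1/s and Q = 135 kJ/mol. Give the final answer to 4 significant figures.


rate = A * exp(-Q / (R*T))
T = 839 + 273.15 = 1112.15 K
rate = 4.2277e+11 * exp(-135e3 / (8.314 * 1112.15))
rate = 192900 1/s


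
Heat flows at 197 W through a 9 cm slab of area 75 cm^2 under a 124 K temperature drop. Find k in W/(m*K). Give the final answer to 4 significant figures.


k = Q*L / (A*dT)
L = 0.09 m, A = 7.5e-03 m^2
k = 197 * 0.09 / (7.5e-03 * 124)
k = 19.06 W/(m*K)


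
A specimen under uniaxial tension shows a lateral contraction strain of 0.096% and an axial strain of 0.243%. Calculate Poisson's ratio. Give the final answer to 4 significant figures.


nu = -epsilon_lat / epsilon_axial
Lateral strain is contraction (negative), so using magnitudes:
nu = 0.096 / 0.243
nu = 0.3951


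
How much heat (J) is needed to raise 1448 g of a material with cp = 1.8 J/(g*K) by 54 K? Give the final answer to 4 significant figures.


Q = m * cp * dT
Q = 1448 * 1.8 * 54
Q = 140700 J


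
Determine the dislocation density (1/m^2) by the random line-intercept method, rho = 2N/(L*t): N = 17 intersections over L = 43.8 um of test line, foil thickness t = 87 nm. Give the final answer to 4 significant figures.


rho = 2N / (L * t)
L = 43.8 um = 4.38e-05 m, t = 87 nm = 8.7e-08 m
rho = 2 * 17 / (4.38e-05 * 8.7e-08)
rho = 8.922e+12 1/m^2


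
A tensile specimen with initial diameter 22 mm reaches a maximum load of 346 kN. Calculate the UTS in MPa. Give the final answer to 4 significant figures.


A0 = pi*(d/2)^2 = pi*(22/2)^2 = 380.133 mm^2
UTS = F_max / A0 = 346*1000 / 380.133
UTS = 910.2 MPa


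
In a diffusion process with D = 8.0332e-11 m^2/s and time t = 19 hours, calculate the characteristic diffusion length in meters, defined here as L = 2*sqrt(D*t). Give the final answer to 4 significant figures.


t = 19 hr = 68400 s
Diffusion length = 2*sqrt(D*t)
= 2*sqrt(8.0332e-11 * 68400)
= 4.688e-03 m


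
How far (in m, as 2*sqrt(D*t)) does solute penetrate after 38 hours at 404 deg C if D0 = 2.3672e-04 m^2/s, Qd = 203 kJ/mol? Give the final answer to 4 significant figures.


Step 1: D = D0 * exp(-Qd/(R*T))
T = 677.15 K
D = 2.3672e-04 * exp(-203e3 / (8.314 * 677.15)) = 5.18158e-20 m^2/s
Step 2: L = 2*sqrt(D*t)
t = 38 h = 136800 s
L = 2*sqrt(5.18158e-20 * 136800) = 1.684e-07 m


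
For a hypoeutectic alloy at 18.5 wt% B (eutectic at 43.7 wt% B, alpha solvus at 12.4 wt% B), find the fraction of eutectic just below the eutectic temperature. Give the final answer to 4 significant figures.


f_primary = (C_e - C0) / (C_e - C_alpha_max)
f_primary = (43.7 - 18.5) / (43.7 - 12.4)
f_primary = 0.805112
f_eutectic = 1 - 0.805112 = 0.1949


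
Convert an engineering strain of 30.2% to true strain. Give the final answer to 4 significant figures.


epsilon_true = ln(1 + epsilon_eng)
epsilon_true = ln(1 + 0.302)
epsilon_true = 0.2639


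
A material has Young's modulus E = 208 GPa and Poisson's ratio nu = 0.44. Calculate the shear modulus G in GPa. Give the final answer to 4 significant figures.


G = E / (2*(1+nu))
G = 208 / (2*(1+0.44))
G = 72.22 GPa


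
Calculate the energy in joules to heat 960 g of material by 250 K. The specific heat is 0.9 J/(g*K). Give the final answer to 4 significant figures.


Q = m * cp * dT
Q = 960 * 0.9 * 250
Q = 216000 J


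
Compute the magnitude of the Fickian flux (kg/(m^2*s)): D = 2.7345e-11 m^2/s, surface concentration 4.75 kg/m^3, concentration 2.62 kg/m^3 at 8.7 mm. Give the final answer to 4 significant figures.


J = -D * (dC/dx) = D * (C1 - C2) / dx
J = 2.7345e-11 * (4.75 - 2.62) / 8.7e-03
J = 6.695e-09 kg/(m^2*s)


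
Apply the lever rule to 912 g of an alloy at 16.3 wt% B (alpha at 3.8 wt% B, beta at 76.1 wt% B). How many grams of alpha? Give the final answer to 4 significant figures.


f_alpha = (C_beta - C0) / (C_beta - C_alpha)
f_alpha = (76.1 - 16.3) / (76.1 - 3.8) = 0.827109
m_alpha = f_alpha * m_total = 0.827109 * 912 = 754.3 g


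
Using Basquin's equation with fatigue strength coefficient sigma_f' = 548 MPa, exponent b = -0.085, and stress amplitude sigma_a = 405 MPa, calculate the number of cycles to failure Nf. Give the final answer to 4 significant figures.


sigma_a = sigma_f' * (2*Nf)^b
2*Nf = (sigma_a / sigma_f')^(1/b)
2*Nf = (405 / 548)^(1/-0.085)
2*Nf = 35.0757
Nf = 17.54 cycles


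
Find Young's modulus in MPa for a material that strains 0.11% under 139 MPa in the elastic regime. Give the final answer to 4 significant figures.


E = sigma / epsilon
epsilon = 0.11% = 1.1e-03
E = 139 / 1.1e-03
E = 126400 MPa


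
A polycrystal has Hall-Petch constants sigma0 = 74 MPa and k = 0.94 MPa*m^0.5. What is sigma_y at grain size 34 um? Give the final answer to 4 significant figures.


sigma_y = sigma0 + k / sqrt(d)
d = 34 um = 3.4e-05 m
sigma_y = 74 + 0.94 / sqrt(3.4e-05)
sigma_y = 235.2 MPa


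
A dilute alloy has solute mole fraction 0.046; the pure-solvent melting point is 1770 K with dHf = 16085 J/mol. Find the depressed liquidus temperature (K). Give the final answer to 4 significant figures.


dT = R*Tm^2*x / dHf
dT = 8.314 * 1770^2 * 0.046 / 16085
dT = 74.4892 K
T_new = 1770 - 74.4892 = 1696 K


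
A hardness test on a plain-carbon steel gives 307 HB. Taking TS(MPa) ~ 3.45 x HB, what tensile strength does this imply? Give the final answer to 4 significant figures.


TS (MPa) = 3.45 * HB
TS = 3.45 * 307
TS = 1059 MPa


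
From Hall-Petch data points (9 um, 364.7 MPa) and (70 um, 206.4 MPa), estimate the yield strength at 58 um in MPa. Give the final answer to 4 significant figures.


sigma_y = sigma0 + k / sqrt(d)
1/sqrt(d1) = 1/sqrt(9e-06) = 333.333;  1/sqrt(d2) = 119.523
k = (sigma1 - sigma2) / (1/sqrt(d1) - 1/sqrt(d2)) = (364.7 - 206.4) / (333.333 - 119.523) = 0.740375 MPa*m^0.5
sigma0 = sigma1 - k/sqrt(d1) = 364.7 - 0.740375*333.333 = 117.908 MPa
sigma_y(d3) = 117.908 + 0.740375 / sqrt(5.8e-05) = 215.1 MPa


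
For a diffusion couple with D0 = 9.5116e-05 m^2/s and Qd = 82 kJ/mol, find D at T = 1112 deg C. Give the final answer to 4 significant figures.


D = D0 * exp(-Qd / (R*T))
T = 1385.15 K
D = 9.5116e-05 * exp(-82e3 / (8.314 * 1385.15))
D = 7.689e-08 m^2/s


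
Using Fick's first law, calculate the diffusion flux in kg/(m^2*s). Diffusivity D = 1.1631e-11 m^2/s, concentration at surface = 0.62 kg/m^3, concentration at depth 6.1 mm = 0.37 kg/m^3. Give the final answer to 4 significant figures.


J = -D * (dC/dx) = D * (C1 - C2) / dx
J = 1.1631e-11 * (0.62 - 0.37) / 6.1e-03
J = 4.767e-10 kg/(m^2*s)


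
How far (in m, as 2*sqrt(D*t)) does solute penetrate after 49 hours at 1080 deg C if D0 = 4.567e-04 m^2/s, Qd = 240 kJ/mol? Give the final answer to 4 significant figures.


Step 1: D = D0 * exp(-Qd/(R*T))
T = 1353.15 K
D = 4.567e-04 * exp(-240e3 / (8.314 * 1353.15)) = 2.48174e-13 m^2/s
Step 2: L = 2*sqrt(D*t)
t = 49 h = 176400 s
L = 2*sqrt(2.48174e-13 * 176400) = 4.185e-04 m


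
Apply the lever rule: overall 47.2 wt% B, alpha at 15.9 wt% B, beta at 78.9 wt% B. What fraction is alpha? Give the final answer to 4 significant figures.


f_alpha = (C_beta - C0) / (C_beta - C_alpha)
f_alpha = (78.9 - 47.2) / (78.9 - 15.9)
f_alpha = 0.5032


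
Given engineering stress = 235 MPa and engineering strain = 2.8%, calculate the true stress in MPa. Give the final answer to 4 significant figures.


sigma_true = sigma_eng * (1 + epsilon_eng)
sigma_true = 235 * (1 + 0.028)
sigma_true = 241.6 MPa


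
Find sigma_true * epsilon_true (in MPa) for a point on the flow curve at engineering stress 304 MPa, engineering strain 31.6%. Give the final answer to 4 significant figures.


sigma_true = sigma_eng * (1 + epsilon_eng)
sigma_true = 304 * (1 + 0.316) = 400.064 MPa
epsilon_true = ln(1 + epsilon_eng)
epsilon_true = ln(1 + 0.316) = 0.274597
sigma_true * epsilon_true = 400.064 * 0.274597 = 109.9 MPa


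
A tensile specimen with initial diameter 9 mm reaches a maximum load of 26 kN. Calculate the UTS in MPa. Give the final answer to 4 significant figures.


A0 = pi*(d/2)^2 = pi*(9/2)^2 = 63.6173 mm^2
UTS = F_max / A0 = 26*1000 / 63.6173
UTS = 408.7 MPa


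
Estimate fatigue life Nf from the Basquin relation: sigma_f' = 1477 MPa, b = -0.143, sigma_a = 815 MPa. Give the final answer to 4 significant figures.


sigma_a = sigma_f' * (2*Nf)^b
2*Nf = (sigma_a / sigma_f')^(1/b)
2*Nf = (815 / 1477)^(1/-0.143)
2*Nf = 63.9373
Nf = 31.97 cycles


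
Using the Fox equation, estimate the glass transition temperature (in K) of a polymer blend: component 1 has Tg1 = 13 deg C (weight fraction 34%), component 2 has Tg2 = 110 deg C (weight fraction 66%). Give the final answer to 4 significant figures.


1/Tg = w1/Tg1 + w2/Tg2 (in Kelvin)
Tg1 = 286.15 K, Tg2 = 383.15 K
1/Tg = 0.34/286.15 + 0.66/383.15
Tg = 343.6 K


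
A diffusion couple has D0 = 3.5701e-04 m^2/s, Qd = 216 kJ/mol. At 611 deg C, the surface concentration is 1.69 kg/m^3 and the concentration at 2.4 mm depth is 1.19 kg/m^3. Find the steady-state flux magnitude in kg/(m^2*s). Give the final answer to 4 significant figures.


Step 1: D = D0 * exp(-Qd/(R*T))
T = 611 + 273.15 = 884.15 K
D = 3.5701e-04 * exp(-216e3 / (8.314 * 884.15)) = 6.18258e-17 m^2/s
Step 2: J = D * (C1 - C2) / dx
J = 6.18258e-17 * (1.69 - 1.19) / 2.4e-03
J = 1.288e-14 kg/(m^2*s)


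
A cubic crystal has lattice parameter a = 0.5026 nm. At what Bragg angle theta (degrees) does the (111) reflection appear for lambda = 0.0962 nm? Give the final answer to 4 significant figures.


d = a / sqrt(h^2+k^2+l^2)
d = 0.5026 / sqrt(3) = 0.290176 nm
lambda = 2*d*sin(theta)  =>  sin(theta) = lambda / (2*d)
sin(theta) = 0.0962 / (2 * 0.290176) = 0.165761
theta = 9.541 deg


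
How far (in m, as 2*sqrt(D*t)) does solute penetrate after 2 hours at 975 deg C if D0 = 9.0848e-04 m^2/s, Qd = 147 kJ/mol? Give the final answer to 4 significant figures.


Step 1: D = D0 * exp(-Qd/(R*T))
T = 1248.15 K
D = 9.0848e-04 * exp(-147e3 / (8.314 * 1248.15)) = 6.40022e-10 m^2/s
Step 2: L = 2*sqrt(D*t)
t = 2 h = 7200 s
L = 2*sqrt(6.40022e-10 * 7200) = 4.293e-03 m


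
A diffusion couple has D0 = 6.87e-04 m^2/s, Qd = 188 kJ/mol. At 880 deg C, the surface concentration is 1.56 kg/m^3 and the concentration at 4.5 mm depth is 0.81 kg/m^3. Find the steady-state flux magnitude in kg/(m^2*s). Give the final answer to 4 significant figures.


Step 1: D = D0 * exp(-Qd/(R*T))
T = 880 + 273.15 = 1153.15 K
D = 6.87e-04 * exp(-188e3 / (8.314 * 1153.15)) = 2.09289e-12 m^2/s
Step 2: J = D * (C1 - C2) / dx
J = 2.09289e-12 * (1.56 - 0.81) / 4.5e-03
J = 3.488e-10 kg/(m^2*s)


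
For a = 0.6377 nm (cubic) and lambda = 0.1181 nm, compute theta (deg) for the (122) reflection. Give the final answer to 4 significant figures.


d = a / sqrt(h^2+k^2+l^2)
d = 0.6377 / sqrt(9) = 0.212567 nm
lambda = 2*d*sin(theta)  =>  sin(theta) = lambda / (2*d)
sin(theta) = 0.1181 / (2 * 0.212567) = 0.277795
theta = 16.13 deg


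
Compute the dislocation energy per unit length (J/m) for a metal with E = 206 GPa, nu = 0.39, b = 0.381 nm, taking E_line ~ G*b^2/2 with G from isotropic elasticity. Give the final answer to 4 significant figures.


Step 1: G = E / (2*(1+nu))
G = 206 / (2*(1+0.39)) = 74.1007 GPa = 7.41007e+10 Pa
Step 2: E_line = G*b^2/2
b = 0.381 nm = 3.81e-10 m
E_line = 0.5 * 7.41007e+10 * (3.81e-10)^2 = 5.378e-09 J/m


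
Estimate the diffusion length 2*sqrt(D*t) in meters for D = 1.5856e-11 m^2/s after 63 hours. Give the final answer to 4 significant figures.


t = 63 hr = 226800 s
Diffusion length = 2*sqrt(D*t)
= 2*sqrt(1.5856e-11 * 226800)
= 3.793e-03 m


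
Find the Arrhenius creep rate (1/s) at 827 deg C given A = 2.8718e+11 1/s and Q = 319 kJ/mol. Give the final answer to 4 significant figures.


rate = A * exp(-Q / (R*T))
T = 827 + 273.15 = 1100.15 K
rate = 2.8718e+11 * exp(-319e3 / (8.314 * 1100.15))
rate = 2.049e-04 1/s


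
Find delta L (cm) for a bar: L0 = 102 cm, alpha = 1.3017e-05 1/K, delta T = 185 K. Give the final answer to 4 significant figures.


dL = L0 * alpha * dT
dL = 102 * 1.3017e-05 * 185
dL = 0.2456 cm


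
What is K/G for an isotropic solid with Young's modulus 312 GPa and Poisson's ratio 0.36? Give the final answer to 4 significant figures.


G = E / (2*(1+nu))
G = 312 / (2*(1+0.36)) = 114.706 GPa
K = E / (3*(1-2*nu))
K = 312 / (3*(1-2*0.36)) = 371.429 GPa
K/G = 371.429 / 114.706 = 3.238


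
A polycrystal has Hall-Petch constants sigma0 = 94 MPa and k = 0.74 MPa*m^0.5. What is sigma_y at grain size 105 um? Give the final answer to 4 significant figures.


sigma_y = sigma0 + k / sqrt(d)
d = 105 um = 1.05e-04 m
sigma_y = 94 + 0.74 / sqrt(1.05e-04)
sigma_y = 166.2 MPa


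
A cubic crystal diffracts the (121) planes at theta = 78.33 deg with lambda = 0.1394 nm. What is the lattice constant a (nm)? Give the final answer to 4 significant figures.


d = lambda / (2*sin(theta))
d = 0.1394 / (2*sin(78.33 deg))
d = 0.0711712 nm
a = d * sqrt(h^2+k^2+l^2) = 0.0711712 * sqrt(6)
a = 0.1743 nm


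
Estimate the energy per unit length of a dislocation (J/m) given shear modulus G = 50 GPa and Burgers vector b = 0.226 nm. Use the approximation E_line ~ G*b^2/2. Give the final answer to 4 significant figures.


E = G*b^2/2
b = 0.226 nm = 2.26e-10 m
G = 50 GPa = 5e+10 Pa
E = 0.5 * 5e+10 * (2.26e-10)^2
E = 1.277e-09 J/m


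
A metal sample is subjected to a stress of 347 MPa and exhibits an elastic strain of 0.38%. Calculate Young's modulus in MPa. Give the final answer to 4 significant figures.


E = sigma / epsilon
epsilon = 0.38% = 3.8e-03
E = 347 / 3.8e-03
E = 91320 MPa


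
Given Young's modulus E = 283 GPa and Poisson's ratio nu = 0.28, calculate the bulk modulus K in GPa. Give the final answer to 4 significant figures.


K = E / (3*(1-2*nu))
K = 283 / (3*(1-2*0.28))
K = 214.4 GPa


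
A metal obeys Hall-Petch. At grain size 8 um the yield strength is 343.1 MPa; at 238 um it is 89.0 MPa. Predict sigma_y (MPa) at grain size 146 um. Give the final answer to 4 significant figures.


sigma_y = sigma0 + k / sqrt(d)
1/sqrt(d1) = 1/sqrt(8e-06) = 353.553;  1/sqrt(d2) = 64.8204
k = (sigma1 - sigma2) / (1/sqrt(d1) - 1/sqrt(d2)) = (343.1 - 89.0) / (353.553 - 64.8204) = 0.880052 MPa*m^0.5
sigma0 = sigma1 - k/sqrt(d1) = 343.1 - 0.880052*353.553 = 31.9547 MPa
sigma_y(d3) = 31.9547 + 0.880052 / sqrt(1.46e-04) = 104.8 MPa


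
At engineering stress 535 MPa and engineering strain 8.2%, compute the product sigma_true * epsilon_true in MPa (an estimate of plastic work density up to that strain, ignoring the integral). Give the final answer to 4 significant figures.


sigma_true = sigma_eng * (1 + epsilon_eng)
sigma_true = 535 * (1 + 0.082) = 578.87 MPa
epsilon_true = ln(1 + epsilon_eng)
epsilon_true = ln(1 + 0.082) = 0.0788112
sigma_true * epsilon_true = 578.87 * 0.0788112 = 45.62 MPa


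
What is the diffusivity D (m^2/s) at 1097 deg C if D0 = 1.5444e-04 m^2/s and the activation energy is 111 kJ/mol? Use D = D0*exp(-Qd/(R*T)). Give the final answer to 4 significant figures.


D = D0 * exp(-Qd / (R*T))
T = 1370.15 K
D = 1.5444e-04 * exp(-111e3 / (8.314 * 1370.15))
D = 9.056e-09 m^2/s


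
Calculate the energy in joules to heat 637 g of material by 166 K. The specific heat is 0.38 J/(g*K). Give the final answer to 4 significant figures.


Q = m * cp * dT
Q = 637 * 0.38 * 166
Q = 40180 J


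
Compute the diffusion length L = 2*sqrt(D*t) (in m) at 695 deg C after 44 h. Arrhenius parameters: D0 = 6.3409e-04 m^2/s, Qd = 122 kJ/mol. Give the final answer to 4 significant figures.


Step 1: D = D0 * exp(-Qd/(R*T))
T = 968.15 K
D = 6.3409e-04 * exp(-122e3 / (8.314 * 968.15)) = 1.65822e-10 m^2/s
Step 2: L = 2*sqrt(D*t)
t = 44 h = 158400 s
L = 2*sqrt(1.65822e-10 * 158400) = 0.01025 m


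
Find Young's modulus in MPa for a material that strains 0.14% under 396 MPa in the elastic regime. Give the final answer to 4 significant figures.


E = sigma / epsilon
epsilon = 0.14% = 1.4e-03
E = 396 / 1.4e-03
E = 282900 MPa


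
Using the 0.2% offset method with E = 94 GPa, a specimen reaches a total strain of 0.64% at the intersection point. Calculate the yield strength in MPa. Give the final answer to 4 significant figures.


Offset strain = 0.002
Elastic strain at yield = total_strain - offset = 6.4e-03 - 0.002 = 4.4e-03
sigma_y = E * elastic_strain = 94000 * 4.4e-03
sigma_y = 413.6 MPa


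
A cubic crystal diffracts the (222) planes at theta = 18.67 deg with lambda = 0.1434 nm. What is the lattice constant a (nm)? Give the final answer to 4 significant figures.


d = lambda / (2*sin(theta))
d = 0.1434 / (2*sin(18.67 deg))
d = 0.223981 nm
a = d * sqrt(h^2+k^2+l^2) = 0.223981 * sqrt(12)
a = 0.7759 nm


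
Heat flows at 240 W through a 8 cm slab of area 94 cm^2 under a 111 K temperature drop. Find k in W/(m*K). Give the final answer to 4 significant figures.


k = Q*L / (A*dT)
L = 0.08 m, A = 9.4e-03 m^2
k = 240 * 0.08 / (9.4e-03 * 111)
k = 18.4 W/(m*K)


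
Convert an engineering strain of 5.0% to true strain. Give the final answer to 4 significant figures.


epsilon_true = ln(1 + epsilon_eng)
epsilon_true = ln(1 + 0.05)
epsilon_true = 0.04879


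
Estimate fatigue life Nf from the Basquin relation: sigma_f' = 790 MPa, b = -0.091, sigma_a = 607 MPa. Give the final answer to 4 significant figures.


sigma_a = sigma_f' * (2*Nf)^b
2*Nf = (sigma_a / sigma_f')^(1/b)
2*Nf = (607 / 790)^(1/-0.091)
2*Nf = 18.0953
Nf = 9.048 cycles


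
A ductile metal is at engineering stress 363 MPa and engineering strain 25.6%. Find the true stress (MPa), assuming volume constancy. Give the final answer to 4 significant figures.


sigma_true = sigma_eng * (1 + epsilon_eng)
sigma_true = 363 * (1 + 0.256)
sigma_true = 455.9 MPa


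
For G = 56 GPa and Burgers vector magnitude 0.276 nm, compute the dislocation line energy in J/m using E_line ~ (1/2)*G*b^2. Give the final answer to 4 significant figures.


E = G*b^2/2
b = 0.276 nm = 2.76e-10 m
G = 56 GPa = 5.6e+10 Pa
E = 0.5 * 5.6e+10 * (2.76e-10)^2
E = 2.133e-09 J/m


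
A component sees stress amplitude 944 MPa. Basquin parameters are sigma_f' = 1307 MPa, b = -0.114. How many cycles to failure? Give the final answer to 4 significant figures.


sigma_a = sigma_f' * (2*Nf)^b
2*Nf = (sigma_a / sigma_f')^(1/b)
2*Nf = (944 / 1307)^(1/-0.114)
2*Nf = 17.3582
Nf = 8.679 cycles


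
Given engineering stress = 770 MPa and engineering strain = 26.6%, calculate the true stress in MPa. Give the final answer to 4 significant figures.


sigma_true = sigma_eng * (1 + epsilon_eng)
sigma_true = 770 * (1 + 0.266)
sigma_true = 974.8 MPa


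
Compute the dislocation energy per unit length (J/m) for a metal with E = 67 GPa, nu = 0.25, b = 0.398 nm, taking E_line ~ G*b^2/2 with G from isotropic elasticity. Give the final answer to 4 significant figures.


Step 1: G = E / (2*(1+nu))
G = 67 / (2*(1+0.25)) = 26.8 GPa = 2.68e+10 Pa
Step 2: E_line = G*b^2/2
b = 0.398 nm = 3.98e-10 m
E_line = 0.5 * 2.68e+10 * (3.98e-10)^2 = 2.123e-09 J/m


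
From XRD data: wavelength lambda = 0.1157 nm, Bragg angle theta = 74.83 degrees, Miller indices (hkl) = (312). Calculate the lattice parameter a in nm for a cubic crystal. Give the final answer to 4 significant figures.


d = lambda / (2*sin(theta))
d = 0.1157 / (2*sin(74.83 deg))
d = 0.0599386 nm
a = d * sqrt(h^2+k^2+l^2) = 0.0599386 * sqrt(14)
a = 0.2243 nm


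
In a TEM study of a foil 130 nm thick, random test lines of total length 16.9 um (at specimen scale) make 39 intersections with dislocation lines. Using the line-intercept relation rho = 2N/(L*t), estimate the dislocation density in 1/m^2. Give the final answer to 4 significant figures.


rho = 2N / (L * t)
L = 16.9 um = 1.69e-05 m, t = 130 nm = 1.3e-07 m
rho = 2 * 39 / (1.69e-05 * 1.3e-07)
rho = 3.55e+13 1/m^2


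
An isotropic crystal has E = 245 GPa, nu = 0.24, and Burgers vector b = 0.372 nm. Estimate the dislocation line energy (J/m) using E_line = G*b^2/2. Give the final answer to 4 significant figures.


Step 1: G = E / (2*(1+nu))
G = 245 / (2*(1+0.24)) = 98.7903 GPa = 9.87903e+10 Pa
Step 2: E_line = G*b^2/2
b = 0.372 nm = 3.72e-10 m
E_line = 0.5 * 9.87903e+10 * (3.72e-10)^2 = 6.836e-09 J/m


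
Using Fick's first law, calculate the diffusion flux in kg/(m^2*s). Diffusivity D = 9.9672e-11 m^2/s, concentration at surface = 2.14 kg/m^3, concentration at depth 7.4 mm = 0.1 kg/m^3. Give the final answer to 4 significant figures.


J = -D * (dC/dx) = D * (C1 - C2) / dx
J = 9.9672e-11 * (2.14 - 0.1) / 7.4e-03
J = 2.748e-08 kg/(m^2*s)


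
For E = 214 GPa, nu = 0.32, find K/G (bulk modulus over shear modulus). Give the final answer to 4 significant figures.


G = E / (2*(1+nu))
G = 214 / (2*(1+0.32)) = 81.0606 GPa
K = E / (3*(1-2*nu))
K = 214 / (3*(1-2*0.32)) = 198.148 GPa
K/G = 198.148 / 81.0606 = 2.444


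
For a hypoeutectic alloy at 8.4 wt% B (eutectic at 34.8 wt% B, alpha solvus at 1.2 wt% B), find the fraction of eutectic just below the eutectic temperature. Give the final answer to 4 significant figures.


f_primary = (C_e - C0) / (C_e - C_alpha_max)
f_primary = (34.8 - 8.4) / (34.8 - 1.2)
f_primary = 0.785714
f_eutectic = 1 - 0.785714 = 0.2143
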